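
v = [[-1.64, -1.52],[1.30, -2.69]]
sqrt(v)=[[1.04, -1.79], [1.53, -0.19]]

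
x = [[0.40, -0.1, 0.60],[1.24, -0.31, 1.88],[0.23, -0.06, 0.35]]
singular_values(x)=[2.42, 0.0, 0.0]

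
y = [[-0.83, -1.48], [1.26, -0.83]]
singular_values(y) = [1.71, 1.49]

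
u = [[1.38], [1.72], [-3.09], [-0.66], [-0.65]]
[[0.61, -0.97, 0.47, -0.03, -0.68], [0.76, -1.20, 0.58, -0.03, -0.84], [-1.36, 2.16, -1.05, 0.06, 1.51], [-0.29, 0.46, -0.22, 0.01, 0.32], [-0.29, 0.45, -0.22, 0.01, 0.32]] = u@ [[0.44,  -0.70,  0.34,  -0.02,  -0.49]]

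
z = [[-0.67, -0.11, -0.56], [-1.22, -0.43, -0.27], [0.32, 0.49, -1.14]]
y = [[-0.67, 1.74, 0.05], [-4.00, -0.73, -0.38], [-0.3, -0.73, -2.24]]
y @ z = [[-1.66,-0.65,-0.15], [3.45,0.57,2.87], [0.37,-0.75,2.92]]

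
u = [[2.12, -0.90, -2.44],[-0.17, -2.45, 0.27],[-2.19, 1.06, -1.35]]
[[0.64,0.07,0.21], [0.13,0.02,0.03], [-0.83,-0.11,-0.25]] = u@ [[0.32, 0.04, 0.10], [-0.07, -0.01, -0.02], [0.04, 0.01, 0.01]]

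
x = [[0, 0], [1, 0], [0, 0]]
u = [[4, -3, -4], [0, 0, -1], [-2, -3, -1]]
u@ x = [[-3, 0], [0, 0], [-3, 0]]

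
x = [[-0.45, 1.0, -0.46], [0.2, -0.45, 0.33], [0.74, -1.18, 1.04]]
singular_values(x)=[2.17, 0.27, 0.05]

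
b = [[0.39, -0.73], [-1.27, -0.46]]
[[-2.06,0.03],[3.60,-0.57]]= b@ [[-3.23,0.39], [1.1,0.17]]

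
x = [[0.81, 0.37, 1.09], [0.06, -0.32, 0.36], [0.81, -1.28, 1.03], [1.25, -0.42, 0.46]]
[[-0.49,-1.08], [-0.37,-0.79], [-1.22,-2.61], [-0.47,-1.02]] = x@[[-0.0, -0.0], [0.46, 0.98], [-0.61, -1.32]]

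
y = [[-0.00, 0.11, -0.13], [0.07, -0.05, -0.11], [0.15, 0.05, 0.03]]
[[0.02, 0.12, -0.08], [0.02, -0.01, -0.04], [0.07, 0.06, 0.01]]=y@[[0.41, 0.15, 0.01], [0.15, 0.87, -0.17], [0.01, -0.17, 0.48]]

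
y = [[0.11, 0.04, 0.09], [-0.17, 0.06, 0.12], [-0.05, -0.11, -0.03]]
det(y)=0.003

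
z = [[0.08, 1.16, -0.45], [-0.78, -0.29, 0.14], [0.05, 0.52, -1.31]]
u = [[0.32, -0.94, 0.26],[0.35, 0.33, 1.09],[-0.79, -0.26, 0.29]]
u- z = [[0.24, -2.1, 0.71], [1.13, 0.62, 0.95], [-0.84, -0.78, 1.60]]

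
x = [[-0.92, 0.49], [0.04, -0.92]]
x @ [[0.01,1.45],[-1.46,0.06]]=[[-0.72, -1.30],[1.34, 0.0]]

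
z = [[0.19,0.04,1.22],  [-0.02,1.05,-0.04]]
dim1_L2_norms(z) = [1.24, 1.05]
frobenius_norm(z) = 1.62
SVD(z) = [[-1.0, 0.03],  [0.03, 1.00]] @ diag([1.2354619946732124, 1.050825227960429]) @ [[-0.15, -0.01, -0.99],[-0.01, 1.0, -0.01]]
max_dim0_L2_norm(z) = 1.22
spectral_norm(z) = 1.24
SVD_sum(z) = [[0.19, 0.01, 1.22], [-0.0, -0.0, -0.03]] + [[-0.00, 0.03, -0.00], [-0.02, 1.05, -0.01]]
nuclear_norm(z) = 2.29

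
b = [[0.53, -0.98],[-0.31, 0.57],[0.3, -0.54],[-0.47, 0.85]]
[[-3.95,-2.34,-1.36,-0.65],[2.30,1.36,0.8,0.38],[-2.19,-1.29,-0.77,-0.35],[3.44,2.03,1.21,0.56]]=b @ [[-1.90, -0.18, -2.97, 0.15], [3.00, 2.29, -0.22, 0.74]]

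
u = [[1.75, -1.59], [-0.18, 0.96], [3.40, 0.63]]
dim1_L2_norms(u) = [2.36, 0.98, 3.46]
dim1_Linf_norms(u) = [1.75, 0.96, 3.4]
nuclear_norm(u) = 5.78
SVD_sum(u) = [[1.86, -0.14], [-0.25, 0.02], [3.33, -0.25]] + [[-0.11, -1.45],[0.07, 0.94],[0.07, 0.88]]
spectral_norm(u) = 3.84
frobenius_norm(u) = 4.30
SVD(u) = [[-0.49, 0.75],[0.07, -0.49],[-0.87, -0.45]] @ diag([3.8361121364200748, 1.9456987631210056]) @ [[-1.0, 0.07], [-0.07, -1.0]]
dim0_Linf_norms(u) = [3.4, 1.59]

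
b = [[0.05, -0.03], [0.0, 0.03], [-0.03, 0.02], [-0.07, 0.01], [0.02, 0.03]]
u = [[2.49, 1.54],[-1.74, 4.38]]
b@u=[[0.18, -0.05],[-0.05, 0.13],[-0.11, 0.04],[-0.19, -0.06],[-0.00, 0.16]]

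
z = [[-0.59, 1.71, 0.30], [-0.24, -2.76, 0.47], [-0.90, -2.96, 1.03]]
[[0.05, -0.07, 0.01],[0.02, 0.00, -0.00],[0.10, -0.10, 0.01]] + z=[[-0.54, 1.64, 0.31],[-0.22, -2.76, 0.47],[-0.8, -3.06, 1.04]]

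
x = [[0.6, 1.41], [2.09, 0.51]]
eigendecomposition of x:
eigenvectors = [[0.64, -0.62], [0.76, 0.78]]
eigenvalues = [2.27, -1.16]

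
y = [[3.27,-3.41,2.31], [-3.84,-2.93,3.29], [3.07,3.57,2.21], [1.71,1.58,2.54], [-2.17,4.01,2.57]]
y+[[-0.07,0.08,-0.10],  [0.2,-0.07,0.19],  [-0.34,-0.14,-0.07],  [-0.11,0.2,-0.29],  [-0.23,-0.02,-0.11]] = [[3.20, -3.33, 2.21], [-3.64, -3.0, 3.48], [2.73, 3.43, 2.14], [1.6, 1.78, 2.25], [-2.40, 3.99, 2.46]]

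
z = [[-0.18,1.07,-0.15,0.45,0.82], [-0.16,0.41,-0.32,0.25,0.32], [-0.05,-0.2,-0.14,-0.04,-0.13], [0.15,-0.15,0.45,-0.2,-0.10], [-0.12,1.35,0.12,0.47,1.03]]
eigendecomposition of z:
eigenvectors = [[0.59+0.00j, (-0.21+0j), 0.19+0.30j, 0.19-0.30j, (0.58+0j)], [0.21+0.00j, -0.52+0.00j, 0.34-0.08j, (0.34+0.08j), -0.33+0.00j], [-0.12+0.00j, (-0.26+0j), -0.31-0.11j, (-0.31+0.11j), (-0.27+0j)], [-0.05+0.00j, (0.74+0j), (-0.79+0j), (-0.79-0j), (-0.26+0j)], [0.77+0.00j, 0.27+0.00j, (-0.03+0.15j), (-0.03-0.15j), 0.64+0.00j]]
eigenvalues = [(1.26+0j), (-0.33+0j), 0.01j, -0.01j, (-0+0j)]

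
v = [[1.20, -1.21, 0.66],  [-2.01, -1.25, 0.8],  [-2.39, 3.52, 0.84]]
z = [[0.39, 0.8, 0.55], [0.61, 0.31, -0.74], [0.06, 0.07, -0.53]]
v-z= [[0.81, -2.01, 0.11], [-2.62, -1.56, 1.54], [-2.45, 3.45, 1.37]]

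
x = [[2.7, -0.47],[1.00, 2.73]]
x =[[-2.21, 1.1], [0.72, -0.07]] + [[4.91,  -1.57], [0.28,  2.8]]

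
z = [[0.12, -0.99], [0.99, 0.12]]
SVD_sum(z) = [[0.12, 0.0],[0.99, 0.00]] + [[0.0, -0.99], [0.00, 0.12]]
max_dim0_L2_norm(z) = 1.0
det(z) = 0.99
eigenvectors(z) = [[0.71+0.00j, (0.71-0j)],  [-0.71j, 0.71j]]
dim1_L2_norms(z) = [1.0, 1.0]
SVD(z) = [[-0.12, -0.99], [-0.99, 0.12]] @ diag([0.9972462083156797, 0.9972462083156797]) @ [[-1.0, -0.0], [0.0, 1.00]]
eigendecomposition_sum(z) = [[(0.06+0.5j), (-0.5+0.06j)], [0.50-0.06j, (0.06+0.5j)]] + [[0.06-0.50j, -0.50-0.06j], [0.50+0.06j, (0.06-0.5j)]]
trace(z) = 0.24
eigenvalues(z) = [(0.12+0.99j), (0.12-0.99j)]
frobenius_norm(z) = 1.41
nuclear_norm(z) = 1.99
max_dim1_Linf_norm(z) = 0.99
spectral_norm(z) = 1.00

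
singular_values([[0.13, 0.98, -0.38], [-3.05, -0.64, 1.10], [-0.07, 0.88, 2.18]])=[3.43, 2.21, 0.94]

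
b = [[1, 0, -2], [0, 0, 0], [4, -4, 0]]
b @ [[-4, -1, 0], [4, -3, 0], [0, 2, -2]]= [[-4, -5, 4], [0, 0, 0], [-32, 8, 0]]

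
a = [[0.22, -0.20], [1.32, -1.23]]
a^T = [[0.22, 1.32], [-0.20, -1.23]]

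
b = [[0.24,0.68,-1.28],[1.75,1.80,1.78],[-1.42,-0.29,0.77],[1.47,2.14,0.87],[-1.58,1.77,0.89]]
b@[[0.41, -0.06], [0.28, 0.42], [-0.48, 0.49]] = [[0.90, -0.36], [0.37, 1.52], [-1.03, 0.34], [0.78, 1.24], [-0.58, 1.27]]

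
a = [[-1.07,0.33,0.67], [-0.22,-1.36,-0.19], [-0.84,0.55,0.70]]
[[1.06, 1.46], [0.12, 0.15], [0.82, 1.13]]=a @[[-1.16, -1.59], [0.15, 0.21], [-0.34, -0.46]]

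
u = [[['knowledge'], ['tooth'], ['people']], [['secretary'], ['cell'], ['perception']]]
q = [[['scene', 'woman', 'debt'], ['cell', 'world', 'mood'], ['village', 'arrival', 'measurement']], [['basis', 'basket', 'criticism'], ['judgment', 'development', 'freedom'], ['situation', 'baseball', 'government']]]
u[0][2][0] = 'people'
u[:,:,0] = [['knowledge', 'tooth', 'people'], ['secretary', 'cell', 'perception']]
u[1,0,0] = 'secretary'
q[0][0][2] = 'debt'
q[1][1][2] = 'freedom'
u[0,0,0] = 'knowledge'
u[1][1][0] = 'cell'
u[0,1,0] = 'tooth'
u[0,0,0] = 'knowledge'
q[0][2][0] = 'village'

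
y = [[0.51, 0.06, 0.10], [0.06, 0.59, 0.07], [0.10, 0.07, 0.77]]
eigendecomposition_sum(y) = [[0.09, 0.09, 0.25], [0.09, 0.09, 0.25], [0.25, 0.25, 0.65]] + [[0.39, -0.13, -0.1],  [-0.13, 0.05, 0.03],  [-0.10, 0.03, 0.02]] + [[0.02, 0.10, -0.05], [0.10, 0.45, -0.21], [-0.05, -0.21, 0.1]]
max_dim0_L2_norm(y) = 0.78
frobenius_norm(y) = 1.11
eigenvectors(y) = [[0.33, 0.92, -0.2],[0.33, -0.31, -0.89],[0.88, -0.23, 0.41]]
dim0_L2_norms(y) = [0.52, 0.6, 0.78]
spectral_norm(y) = 0.83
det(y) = 0.22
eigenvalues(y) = [0.83, 0.46, 0.57]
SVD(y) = [[0.33, 0.20, -0.92], [0.33, 0.89, 0.31], [0.88, -0.41, 0.23]] @ diag([0.8343953969958358, 0.5709336227281513, 0.4646709802760133]) @ [[0.33, 0.33, 0.88],[0.20, 0.89, -0.41],[-0.92, 0.31, 0.23]]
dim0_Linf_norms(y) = [0.51, 0.59, 0.77]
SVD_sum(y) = [[0.09, 0.09, 0.25],[0.09, 0.09, 0.25],[0.25, 0.25, 0.65]] + [[0.02, 0.1, -0.05],  [0.1, 0.45, -0.21],  [-0.05, -0.21, 0.10]] + [[0.39, -0.13, -0.1],[-0.13, 0.05, 0.03],[-0.1, 0.03, 0.02]]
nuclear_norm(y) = 1.87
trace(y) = 1.87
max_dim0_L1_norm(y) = 0.94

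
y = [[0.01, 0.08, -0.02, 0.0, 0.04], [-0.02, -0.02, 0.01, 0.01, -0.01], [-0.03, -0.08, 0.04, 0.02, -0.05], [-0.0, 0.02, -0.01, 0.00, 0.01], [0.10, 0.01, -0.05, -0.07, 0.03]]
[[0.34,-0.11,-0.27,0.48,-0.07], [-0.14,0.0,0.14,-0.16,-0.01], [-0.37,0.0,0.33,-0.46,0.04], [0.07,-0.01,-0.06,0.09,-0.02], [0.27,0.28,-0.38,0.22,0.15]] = y@[[2.87, -0.65, -5.28, 4.94, 3.22], [4.95, -2.97, -3.04, 6.02, -2.40], [2.09, -2.41, 0.57, 4.19, -0.77], [-0.98, -2.66, -2.62, 2.22, 3.44], [-1.02, 2.11, 0.84, 0.90, 1.88]]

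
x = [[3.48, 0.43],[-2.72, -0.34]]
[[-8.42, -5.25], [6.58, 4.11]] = x@[[-2.56, -1.2], [1.13, -2.5]]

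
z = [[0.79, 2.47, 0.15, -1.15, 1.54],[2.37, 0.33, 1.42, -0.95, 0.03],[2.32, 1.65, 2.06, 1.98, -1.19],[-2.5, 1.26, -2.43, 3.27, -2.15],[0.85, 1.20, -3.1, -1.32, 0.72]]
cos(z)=[[0.4, 0.50, 0.28, 0.34, 0.54],[-0.13, 0.67, -1.02, -0.24, -0.39],[-0.67, -2.46, 0.45, -1.42, 0.42],[0.64, 0.53, 0.38, 1.64, 0.51],[1.67, 1.05, 0.98, 1.6, 0.66]]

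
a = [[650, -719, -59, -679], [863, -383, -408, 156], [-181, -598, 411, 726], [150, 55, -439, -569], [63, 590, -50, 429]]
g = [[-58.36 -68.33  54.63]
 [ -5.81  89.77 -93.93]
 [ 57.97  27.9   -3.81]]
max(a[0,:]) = 650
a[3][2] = -439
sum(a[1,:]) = 228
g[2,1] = 27.9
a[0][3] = -679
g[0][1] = -68.33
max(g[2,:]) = 57.97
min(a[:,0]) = -181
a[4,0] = 63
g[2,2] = -3.81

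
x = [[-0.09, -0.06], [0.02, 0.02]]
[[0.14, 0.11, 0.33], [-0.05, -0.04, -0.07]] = x @ [[0.58,0.77,-3.58], [-3.17,-2.91,-0.16]]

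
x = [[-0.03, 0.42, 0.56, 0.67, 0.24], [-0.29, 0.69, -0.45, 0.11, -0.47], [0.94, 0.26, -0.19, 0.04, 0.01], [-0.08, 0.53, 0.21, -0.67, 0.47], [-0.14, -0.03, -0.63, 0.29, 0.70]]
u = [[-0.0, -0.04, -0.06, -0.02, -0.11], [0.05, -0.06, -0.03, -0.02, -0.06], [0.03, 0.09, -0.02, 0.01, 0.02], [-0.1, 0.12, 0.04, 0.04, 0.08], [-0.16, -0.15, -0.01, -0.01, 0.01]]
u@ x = [[-0.03, -0.05, 0.09, -0.03, -0.07],[-0.00, -0.04, 0.09, 0.02, -0.01],[-0.05, 0.07, -0.03, 0.03, -0.02],[-0.01, 0.07, -0.16, -0.06, -0.01],[0.04, -0.18, -0.03, -0.11, 0.03]]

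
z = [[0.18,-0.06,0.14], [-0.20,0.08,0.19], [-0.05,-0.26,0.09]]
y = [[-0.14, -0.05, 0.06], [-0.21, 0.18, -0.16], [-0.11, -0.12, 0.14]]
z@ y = [[-0.03, -0.04, 0.04], [-0.01, 0.00, 0.00], [0.05, -0.06, 0.05]]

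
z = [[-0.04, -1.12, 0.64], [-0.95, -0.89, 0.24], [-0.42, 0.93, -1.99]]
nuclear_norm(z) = 4.27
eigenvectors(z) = [[-0.75, 0.36, -0.44], [0.57, 0.71, -0.44], [0.34, 0.61, 0.78]]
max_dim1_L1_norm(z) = 3.34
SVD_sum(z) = [[0.04, -0.72, 0.94], [0.02, -0.42, 0.56], [-0.06, 1.30, -1.72]] + [[-0.29,-0.2,-0.14], [-0.85,-0.58,-0.41], [-0.44,-0.30,-0.21]] + [[0.22, -0.21, -0.16],[-0.12, 0.11, 0.09],[0.08, -0.08, -0.06]]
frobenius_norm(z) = 2.90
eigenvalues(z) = [0.52, -1.16, -2.28]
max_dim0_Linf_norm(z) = 1.99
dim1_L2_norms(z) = [1.29, 1.32, 2.24]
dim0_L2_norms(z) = [1.04, 1.71, 2.1]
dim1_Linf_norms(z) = [1.12, 0.95, 1.99]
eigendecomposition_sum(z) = [[0.36, -0.24, 0.07], [-0.27, 0.18, -0.05], [-0.16, 0.11, -0.03]] + [[-0.28, -0.21, -0.27], [-0.55, -0.41, -0.55], [-0.48, -0.36, -0.47]] + [[-0.13, -0.67, 0.85], [-0.12, -0.66, 0.84], [0.22, 1.18, -1.49]]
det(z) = 1.36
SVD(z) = [[-0.46, 0.29, -0.84], [-0.27, 0.85, 0.45], [0.84, 0.44, -0.31]] @ diag([2.5605863600362397, 1.3020364639095767, 0.40902144130376367]) @ [[-0.03, 0.60, -0.8], [-0.77, -0.52, -0.37], [-0.64, 0.60, 0.48]]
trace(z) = -2.92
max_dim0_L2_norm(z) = 2.1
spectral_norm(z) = 2.56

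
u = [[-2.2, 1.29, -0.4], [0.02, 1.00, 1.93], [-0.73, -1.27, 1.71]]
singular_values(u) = [2.66, 2.58, 1.64]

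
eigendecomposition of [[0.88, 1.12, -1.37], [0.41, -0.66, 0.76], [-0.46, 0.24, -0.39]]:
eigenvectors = [[0.96,  0.58,  -0.03], [0.11,  -0.70,  0.78], [-0.24,  0.41,  0.62]]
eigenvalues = [1.35, -1.45, -0.07]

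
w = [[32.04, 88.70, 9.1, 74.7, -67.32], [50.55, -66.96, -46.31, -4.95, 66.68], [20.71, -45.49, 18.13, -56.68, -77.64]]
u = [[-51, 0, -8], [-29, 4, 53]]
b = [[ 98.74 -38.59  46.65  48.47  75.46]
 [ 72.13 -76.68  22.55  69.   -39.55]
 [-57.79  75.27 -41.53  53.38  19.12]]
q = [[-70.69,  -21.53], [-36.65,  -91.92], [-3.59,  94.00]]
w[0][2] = 9.1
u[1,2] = 53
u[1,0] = -29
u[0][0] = -51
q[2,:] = [-3.59, 94.0]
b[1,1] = -76.68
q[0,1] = -21.53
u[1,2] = 53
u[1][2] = 53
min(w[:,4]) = -77.64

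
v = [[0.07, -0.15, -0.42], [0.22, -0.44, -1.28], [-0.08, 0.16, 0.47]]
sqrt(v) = [[0.35, -0.58, -1.51], [0.64, -1.08, -3.24], [-0.21, 0.38, 1.18]]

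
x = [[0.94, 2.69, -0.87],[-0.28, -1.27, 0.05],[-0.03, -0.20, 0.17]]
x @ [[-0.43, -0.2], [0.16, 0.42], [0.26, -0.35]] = [[-0.20, 1.25], [-0.07, -0.49], [0.03, -0.14]]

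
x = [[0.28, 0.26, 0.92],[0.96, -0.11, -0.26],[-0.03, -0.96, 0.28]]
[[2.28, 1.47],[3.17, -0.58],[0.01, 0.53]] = x@[[3.68, -0.16], [0.25, -0.06], [1.29, 1.66]]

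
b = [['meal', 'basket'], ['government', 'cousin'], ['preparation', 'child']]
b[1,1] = 'cousin'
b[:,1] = ['basket', 'cousin', 'child']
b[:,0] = ['meal', 'government', 'preparation']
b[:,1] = ['basket', 'cousin', 'child']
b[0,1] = 'basket'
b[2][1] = 'child'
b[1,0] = 'government'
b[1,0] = 'government'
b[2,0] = 'preparation'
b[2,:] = ['preparation', 'child']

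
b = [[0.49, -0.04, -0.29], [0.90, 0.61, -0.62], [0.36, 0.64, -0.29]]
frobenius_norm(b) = 1.59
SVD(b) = [[-0.3, 0.73, 0.61], [-0.82, 0.12, -0.56], [-0.48, -0.67, 0.57]] @ diag([1.5191747059310903, 0.4557311406587869, 0.0041641677471825995]) @ [[-0.70, -0.52, 0.49], [0.49, -0.85, -0.2], [0.52, 0.10, 0.85]]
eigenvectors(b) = [[-0.19-0.27j, (-0.19+0.27j), 0.52+0.00j], [(-0.73+0j), -0.73-0.00j, (0.1+0j)], [-0.52+0.30j, -0.52-0.30j, 0.85+0.00j]]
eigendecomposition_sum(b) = [[0.24+0.08j, (-0.02+0.18j), (-0.15-0.07j)], [0.45-0.34j, 0.31+0.26j, -0.31+0.18j], [0.18-0.43j, (0.32+0.06j), (-0.15+0.25j)]] + [[0.24-0.08j, (-0.02-0.18j), -0.15+0.07j],  [0.45+0.34j, 0.31-0.26j, -0.31-0.18j],  [0.18+0.43j, 0.32-0.06j, -0.15-0.25j]] + [[0.00+0.00j,  (-0+0j),  0.00+0.00j], [0.00+0.00j,  -0.00+0.00j,  0j], [0.00+0.00j,  (-0+0j),  0.00+0.00j]]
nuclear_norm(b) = 1.98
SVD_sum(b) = [[0.32, 0.24, -0.22], [0.87, 0.66, -0.61], [0.51, 0.38, -0.35]] + [[0.17,  -0.28,  -0.07],[0.03,  -0.05,  -0.01],[-0.15,  0.26,  0.06]] + [[0.0,0.00,0.0], [-0.0,-0.00,-0.00], [0.00,0.00,0.00]]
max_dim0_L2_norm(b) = 1.09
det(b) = 0.00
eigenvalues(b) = [(0.4+0.59j), (0.4-0.59j), (0.01+0j)]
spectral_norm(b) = 1.52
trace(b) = 0.81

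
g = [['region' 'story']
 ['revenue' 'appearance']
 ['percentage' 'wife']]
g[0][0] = 'region'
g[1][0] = 'revenue'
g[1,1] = 'appearance'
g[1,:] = ['revenue', 'appearance']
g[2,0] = 'percentage'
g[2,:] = ['percentage', 'wife']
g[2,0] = 'percentage'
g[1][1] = 'appearance'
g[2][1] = 'wife'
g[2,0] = 'percentage'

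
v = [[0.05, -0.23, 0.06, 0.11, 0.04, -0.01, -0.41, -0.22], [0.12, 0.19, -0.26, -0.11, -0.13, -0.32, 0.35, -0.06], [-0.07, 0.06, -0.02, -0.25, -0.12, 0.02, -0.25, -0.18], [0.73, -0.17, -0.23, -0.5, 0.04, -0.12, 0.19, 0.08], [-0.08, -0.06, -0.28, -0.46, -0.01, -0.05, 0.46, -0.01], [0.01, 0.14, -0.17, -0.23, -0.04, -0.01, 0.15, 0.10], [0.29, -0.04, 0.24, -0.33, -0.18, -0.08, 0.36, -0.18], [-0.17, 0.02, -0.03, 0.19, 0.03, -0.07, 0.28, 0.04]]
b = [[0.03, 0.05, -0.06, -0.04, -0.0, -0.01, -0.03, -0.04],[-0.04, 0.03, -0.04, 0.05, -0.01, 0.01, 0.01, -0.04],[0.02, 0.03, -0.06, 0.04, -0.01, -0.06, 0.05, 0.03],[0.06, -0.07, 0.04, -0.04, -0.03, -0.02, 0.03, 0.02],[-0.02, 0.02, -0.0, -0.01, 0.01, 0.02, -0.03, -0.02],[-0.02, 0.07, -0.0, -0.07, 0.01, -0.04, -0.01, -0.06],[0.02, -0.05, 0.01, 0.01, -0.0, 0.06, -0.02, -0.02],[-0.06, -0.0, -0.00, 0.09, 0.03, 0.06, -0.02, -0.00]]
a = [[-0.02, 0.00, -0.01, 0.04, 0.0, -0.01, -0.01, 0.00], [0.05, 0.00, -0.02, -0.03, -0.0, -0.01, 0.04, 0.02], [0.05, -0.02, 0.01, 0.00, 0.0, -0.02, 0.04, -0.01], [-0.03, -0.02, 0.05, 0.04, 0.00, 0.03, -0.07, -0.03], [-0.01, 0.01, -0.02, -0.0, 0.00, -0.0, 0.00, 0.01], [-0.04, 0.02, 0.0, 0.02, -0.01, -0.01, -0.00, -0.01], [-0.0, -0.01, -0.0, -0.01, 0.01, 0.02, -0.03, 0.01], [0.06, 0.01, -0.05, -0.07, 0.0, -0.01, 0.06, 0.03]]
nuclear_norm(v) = 3.78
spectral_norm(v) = 1.28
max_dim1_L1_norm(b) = 0.31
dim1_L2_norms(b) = [0.11, 0.09, 0.12, 0.12, 0.05, 0.12, 0.09, 0.13]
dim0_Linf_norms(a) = [0.06, 0.02, 0.05, 0.07, 0.01, 0.03, 0.07, 0.03]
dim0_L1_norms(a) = [0.26, 0.09, 0.16, 0.21, 0.02, 0.11, 0.25, 0.12]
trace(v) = 0.10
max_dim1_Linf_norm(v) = 0.73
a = b @ v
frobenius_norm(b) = 0.30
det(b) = -0.00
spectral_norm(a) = 0.19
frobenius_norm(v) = 1.74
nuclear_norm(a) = 0.38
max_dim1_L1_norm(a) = 0.29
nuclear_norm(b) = 0.64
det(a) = -0.00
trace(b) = -0.09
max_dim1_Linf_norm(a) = 0.07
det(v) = -0.00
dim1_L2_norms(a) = [0.05, 0.08, 0.07, 0.11, 0.03, 0.05, 0.04, 0.13]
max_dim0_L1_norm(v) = 2.45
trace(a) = 0.02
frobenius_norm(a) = 0.21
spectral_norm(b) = 0.18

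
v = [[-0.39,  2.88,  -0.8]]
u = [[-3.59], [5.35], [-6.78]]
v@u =[[22.23]]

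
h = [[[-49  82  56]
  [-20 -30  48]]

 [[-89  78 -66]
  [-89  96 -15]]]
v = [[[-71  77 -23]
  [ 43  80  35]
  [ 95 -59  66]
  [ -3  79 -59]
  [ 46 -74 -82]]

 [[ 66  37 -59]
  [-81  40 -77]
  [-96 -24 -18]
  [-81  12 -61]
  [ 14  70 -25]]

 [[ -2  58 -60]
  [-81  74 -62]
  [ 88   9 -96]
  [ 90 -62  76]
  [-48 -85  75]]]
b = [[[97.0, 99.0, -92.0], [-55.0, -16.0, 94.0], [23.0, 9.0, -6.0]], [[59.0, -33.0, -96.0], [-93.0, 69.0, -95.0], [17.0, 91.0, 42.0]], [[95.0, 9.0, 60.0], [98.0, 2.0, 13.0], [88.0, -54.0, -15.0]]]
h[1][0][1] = 78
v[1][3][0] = -81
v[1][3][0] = -81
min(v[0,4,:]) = -82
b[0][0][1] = 99.0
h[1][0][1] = 78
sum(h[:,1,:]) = -10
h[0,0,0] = -49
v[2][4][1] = -85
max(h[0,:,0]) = -20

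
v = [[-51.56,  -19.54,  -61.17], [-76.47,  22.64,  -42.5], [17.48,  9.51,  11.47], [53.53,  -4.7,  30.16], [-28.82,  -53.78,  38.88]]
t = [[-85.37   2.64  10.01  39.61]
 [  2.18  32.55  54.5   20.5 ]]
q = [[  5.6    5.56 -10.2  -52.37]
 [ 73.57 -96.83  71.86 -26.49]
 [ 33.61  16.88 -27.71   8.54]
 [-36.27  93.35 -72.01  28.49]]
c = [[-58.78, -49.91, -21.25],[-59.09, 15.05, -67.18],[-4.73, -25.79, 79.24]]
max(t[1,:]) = 54.5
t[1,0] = 2.18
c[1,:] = [-59.09, 15.05, -67.18]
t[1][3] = 20.5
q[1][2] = 71.86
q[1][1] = -96.83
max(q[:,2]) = 71.86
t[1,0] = 2.18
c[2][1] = -25.79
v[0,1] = -19.54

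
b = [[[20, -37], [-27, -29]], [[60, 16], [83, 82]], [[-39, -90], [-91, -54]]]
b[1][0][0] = 60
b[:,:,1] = [[-37, -29], [16, 82], [-90, -54]]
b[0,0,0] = 20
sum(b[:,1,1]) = -1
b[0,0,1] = -37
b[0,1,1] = -29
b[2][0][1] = -90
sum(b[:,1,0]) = -35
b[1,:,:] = [[60, 16], [83, 82]]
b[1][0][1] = 16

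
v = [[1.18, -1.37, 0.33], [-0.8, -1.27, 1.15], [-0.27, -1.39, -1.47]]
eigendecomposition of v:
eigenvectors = [[0.97+0.00j, -0.06+0.28j, (-0.06-0.28j)], [(-0.26+0j), (-0.04+0.62j), (-0.04-0.62j)], [(0.03+0j), -0.73+0.00j, (-0.73-0j)]]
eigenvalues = [(1.56+0j), (-1.56+1.29j), (-1.56-1.29j)]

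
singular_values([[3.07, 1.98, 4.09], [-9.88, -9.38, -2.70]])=[14.58, 3.22]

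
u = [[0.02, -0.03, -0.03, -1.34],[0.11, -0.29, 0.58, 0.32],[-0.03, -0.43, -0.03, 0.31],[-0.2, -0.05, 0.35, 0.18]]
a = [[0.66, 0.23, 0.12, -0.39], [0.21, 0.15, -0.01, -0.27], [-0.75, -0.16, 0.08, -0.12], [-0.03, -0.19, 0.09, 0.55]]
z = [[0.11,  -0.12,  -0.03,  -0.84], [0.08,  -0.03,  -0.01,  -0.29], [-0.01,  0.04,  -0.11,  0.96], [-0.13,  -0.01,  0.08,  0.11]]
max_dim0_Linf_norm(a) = 0.75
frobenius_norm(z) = 1.34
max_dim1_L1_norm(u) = 1.42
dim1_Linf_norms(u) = [1.34, 0.58, 0.43, 0.35]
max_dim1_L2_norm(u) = 1.34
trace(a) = 1.44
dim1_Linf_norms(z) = [0.84, 0.29, 0.96, 0.13]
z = a @ u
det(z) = -0.00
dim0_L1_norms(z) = [0.33, 0.2, 0.23, 2.2]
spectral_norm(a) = 1.12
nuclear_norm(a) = 1.99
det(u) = -0.10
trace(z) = 0.08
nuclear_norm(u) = 2.79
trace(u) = -0.12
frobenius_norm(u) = 1.68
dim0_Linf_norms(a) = [0.75, 0.23, 0.12, 0.55]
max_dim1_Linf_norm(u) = 1.34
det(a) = 0.00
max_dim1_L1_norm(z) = 1.12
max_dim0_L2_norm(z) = 1.31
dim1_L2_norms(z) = [0.86, 0.3, 0.97, 0.19]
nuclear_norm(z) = 1.61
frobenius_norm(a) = 1.32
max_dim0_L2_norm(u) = 1.42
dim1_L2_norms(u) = [1.34, 0.73, 0.53, 0.44]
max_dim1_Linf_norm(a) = 0.75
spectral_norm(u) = 1.45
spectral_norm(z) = 1.32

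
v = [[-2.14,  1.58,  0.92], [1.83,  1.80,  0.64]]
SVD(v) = [[-0.92, 0.39],  [0.39, 0.92]] @ diag([2.851155107694597, 2.6061110014477538]) @ [[0.94,-0.26,-0.21],  [0.32,0.87,0.36]]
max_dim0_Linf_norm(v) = 2.14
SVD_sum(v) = [[-2.47, 0.69, 0.55],[1.06, -0.29, -0.23]] + [[0.33, 0.89, 0.37], [0.77, 2.09, 0.87]]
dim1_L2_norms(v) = [2.81, 2.65]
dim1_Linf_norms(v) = [2.14, 1.83]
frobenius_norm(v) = 3.86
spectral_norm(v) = 2.85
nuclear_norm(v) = 5.46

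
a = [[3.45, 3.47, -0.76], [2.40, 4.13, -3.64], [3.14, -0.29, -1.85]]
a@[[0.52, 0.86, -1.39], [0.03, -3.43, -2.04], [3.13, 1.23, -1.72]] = [[-0.48, -9.87, -10.57], [-10.02, -16.58, -5.50], [-4.17, 1.42, -0.59]]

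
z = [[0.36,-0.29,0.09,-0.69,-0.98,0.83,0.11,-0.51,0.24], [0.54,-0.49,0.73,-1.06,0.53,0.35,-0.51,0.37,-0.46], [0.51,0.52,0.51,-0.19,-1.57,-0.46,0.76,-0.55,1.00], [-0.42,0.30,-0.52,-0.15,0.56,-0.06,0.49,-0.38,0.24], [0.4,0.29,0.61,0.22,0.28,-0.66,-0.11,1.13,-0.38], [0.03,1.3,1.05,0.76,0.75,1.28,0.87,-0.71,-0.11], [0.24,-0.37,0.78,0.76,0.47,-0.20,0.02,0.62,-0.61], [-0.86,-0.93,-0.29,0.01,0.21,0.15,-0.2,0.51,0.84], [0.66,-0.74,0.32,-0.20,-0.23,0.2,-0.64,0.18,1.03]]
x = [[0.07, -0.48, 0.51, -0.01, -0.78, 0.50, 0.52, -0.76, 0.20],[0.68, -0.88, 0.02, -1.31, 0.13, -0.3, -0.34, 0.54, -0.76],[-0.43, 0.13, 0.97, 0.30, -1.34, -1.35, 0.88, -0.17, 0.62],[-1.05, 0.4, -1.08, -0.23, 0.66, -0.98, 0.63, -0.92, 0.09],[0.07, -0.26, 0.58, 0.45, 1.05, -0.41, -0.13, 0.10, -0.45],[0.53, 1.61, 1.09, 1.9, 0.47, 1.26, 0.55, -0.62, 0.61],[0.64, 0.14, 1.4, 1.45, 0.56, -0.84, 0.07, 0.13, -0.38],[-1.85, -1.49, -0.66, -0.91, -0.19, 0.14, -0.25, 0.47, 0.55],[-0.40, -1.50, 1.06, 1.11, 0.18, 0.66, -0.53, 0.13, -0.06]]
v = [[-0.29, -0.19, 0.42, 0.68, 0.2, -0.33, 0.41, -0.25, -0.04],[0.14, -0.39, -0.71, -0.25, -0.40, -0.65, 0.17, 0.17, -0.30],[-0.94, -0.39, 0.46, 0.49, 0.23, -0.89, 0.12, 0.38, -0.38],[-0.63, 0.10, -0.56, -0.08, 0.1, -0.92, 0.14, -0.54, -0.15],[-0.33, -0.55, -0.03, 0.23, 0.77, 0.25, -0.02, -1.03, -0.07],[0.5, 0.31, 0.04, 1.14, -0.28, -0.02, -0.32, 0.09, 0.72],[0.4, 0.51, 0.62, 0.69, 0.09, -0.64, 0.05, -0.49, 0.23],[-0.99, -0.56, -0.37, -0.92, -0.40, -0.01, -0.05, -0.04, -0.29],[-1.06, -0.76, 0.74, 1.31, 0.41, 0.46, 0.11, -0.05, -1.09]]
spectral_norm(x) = 4.44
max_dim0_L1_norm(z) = 5.58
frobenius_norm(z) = 5.47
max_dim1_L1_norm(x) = 8.64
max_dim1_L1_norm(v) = 5.99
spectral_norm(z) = 2.91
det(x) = -0.06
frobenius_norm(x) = 6.99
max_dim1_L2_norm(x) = 3.25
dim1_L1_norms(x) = [3.83, 4.96, 6.19, 6.04, 3.5, 8.64, 5.61, 6.51, 5.63]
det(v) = 1.04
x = v + z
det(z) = 5.63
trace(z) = 3.35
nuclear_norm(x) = 16.69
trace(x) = 2.72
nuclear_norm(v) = 11.61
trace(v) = -0.63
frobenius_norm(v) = 4.67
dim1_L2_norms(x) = [1.5, 2.01, 2.46, 2.26, 1.45, 3.25, 2.38, 2.75, 2.35]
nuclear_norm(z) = 14.04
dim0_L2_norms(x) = [2.46, 2.89, 2.72, 3.14, 2.14, 2.46, 1.49, 1.55, 1.43]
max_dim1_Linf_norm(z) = 1.57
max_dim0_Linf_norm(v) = 1.31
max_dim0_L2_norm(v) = 2.27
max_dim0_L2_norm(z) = 2.23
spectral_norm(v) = 2.86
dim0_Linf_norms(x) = [1.85, 1.61, 1.4, 1.9, 1.34, 1.35, 0.88, 0.92, 0.76]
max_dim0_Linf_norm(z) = 1.57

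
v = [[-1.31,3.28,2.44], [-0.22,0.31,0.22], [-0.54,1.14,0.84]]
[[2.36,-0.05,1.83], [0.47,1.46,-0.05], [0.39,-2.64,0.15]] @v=[[-4.07, 9.81, 7.28],[-0.91, 1.94, 1.43],[-0.01, 0.63, 0.5]]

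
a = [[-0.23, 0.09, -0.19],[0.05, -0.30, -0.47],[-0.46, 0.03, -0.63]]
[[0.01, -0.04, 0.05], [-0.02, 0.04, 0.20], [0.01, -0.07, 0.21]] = a@[[-0.03, 0.15, -0.13],  [0.04, -0.10, -0.28],  [0.01, 0.0, -0.25]]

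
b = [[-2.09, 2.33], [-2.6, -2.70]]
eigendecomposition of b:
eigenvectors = [[(-0.09-0.68j), (-0.09+0.68j)],[(0.73+0j), 0.73-0.00j]]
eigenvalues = [(-2.4+2.44j), (-2.4-2.44j)]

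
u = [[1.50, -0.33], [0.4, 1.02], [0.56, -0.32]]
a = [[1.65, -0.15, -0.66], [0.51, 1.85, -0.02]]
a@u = [[2.05, -0.49], [1.49, 1.73]]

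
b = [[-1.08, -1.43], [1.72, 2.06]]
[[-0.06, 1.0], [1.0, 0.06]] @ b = [[1.78, 2.15], [-0.98, -1.31]]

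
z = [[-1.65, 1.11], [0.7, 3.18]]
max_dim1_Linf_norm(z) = 3.18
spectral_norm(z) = 3.37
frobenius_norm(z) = 3.82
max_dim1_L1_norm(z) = 3.88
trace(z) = 1.53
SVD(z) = [[0.31, 0.95], [0.95, -0.31]] @ diag([3.370992906428605, 1.7870105832949144]) @ [[0.05, 1.00], [-1.0, 0.05]]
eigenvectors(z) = [[-0.99, -0.22], [0.14, -0.98]]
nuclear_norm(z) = 5.16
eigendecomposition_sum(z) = [[-1.75, 0.39], [0.25, -0.05]] + [[0.1, 0.72], [0.45, 3.23]]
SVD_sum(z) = [[0.05, 1.03], [0.16, 3.21]] + [[-1.70,0.08], [0.54,-0.03]]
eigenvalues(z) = [-1.81, 3.34]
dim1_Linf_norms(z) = [1.65, 3.18]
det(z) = -6.02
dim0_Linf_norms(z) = [1.65, 3.18]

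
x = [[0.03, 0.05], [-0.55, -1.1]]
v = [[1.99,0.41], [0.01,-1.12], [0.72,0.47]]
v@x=[[-0.17, -0.35], [0.62, 1.23], [-0.24, -0.48]]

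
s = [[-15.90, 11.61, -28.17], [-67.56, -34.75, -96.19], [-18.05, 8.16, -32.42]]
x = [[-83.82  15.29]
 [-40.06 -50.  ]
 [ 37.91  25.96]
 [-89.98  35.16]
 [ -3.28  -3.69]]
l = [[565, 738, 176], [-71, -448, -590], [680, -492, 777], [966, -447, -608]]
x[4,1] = -3.69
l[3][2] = -608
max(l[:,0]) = 966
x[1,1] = -50.0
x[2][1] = 25.96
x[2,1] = 25.96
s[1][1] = -34.75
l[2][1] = -492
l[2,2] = 777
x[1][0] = -40.06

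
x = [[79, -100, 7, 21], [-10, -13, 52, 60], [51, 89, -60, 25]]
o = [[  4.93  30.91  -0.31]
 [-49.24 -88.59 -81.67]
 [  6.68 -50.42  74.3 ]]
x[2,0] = 51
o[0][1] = 30.91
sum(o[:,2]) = -7.680000000000007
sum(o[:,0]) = -37.63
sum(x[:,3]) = 106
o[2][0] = 6.68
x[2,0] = 51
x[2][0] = 51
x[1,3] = 60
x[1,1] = -13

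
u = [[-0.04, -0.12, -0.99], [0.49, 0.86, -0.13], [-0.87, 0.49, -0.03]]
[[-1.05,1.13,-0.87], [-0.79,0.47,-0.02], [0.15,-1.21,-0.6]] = u @ [[-0.48, 1.24, 0.55], [-0.47, -0.33, -0.2], [1.14, -1.15, 0.88]]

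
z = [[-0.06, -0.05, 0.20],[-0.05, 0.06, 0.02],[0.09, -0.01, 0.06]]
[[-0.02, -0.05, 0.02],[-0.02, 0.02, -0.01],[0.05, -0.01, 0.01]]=z @ [[0.51, 0.00, 0.07],[0.00, 0.39, -0.14],[0.07, -0.14, 0.07]]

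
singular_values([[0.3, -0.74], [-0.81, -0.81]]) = [1.21, 0.7]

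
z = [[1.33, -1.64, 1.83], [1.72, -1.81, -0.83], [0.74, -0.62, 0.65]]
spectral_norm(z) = 3.51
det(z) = 1.09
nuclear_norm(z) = 5.60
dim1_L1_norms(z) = [4.8, 4.36, 2.01]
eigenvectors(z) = [[-0.85+0.00j, (0.55+0.14j), (0.55-0.14j)], [-0.32+0.00j, 0.82+0.00j, 0.82-0.00j], [-0.43+0.00j, (0.08-0.05j), 0.08+0.05j]]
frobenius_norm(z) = 4.01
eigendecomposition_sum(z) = [[(0.83-0j), -0.79+0.00j, 2.18+0.00j],[0.31-0.00j, (-0.29+0j), 0.82+0.00j],[0.42-0.00j, (-0.4+0j), 1.11+0.00j]] + [[0.25+1.01j,  -0.43-0.46j,  (-0.18-1.65j)], [0.70+1.33j,  -0.76-0.49j,  -0.82-2.25j], [(0.16+0.09j),  -0.11-0.00j,  -0.23-0.18j]] + [[(0.25-1.01j), -0.43+0.46j, (-0.18+1.65j)], [0.70-1.33j, -0.76+0.49j, (-0.82+2.25j)], [0.16-0.09j, (-0.11+0j), (-0.23+0.18j)]]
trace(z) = 0.17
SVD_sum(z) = [[1.64,-1.81,0.75], [1.37,-1.52,0.63], [0.71,-0.78,0.32]] + [[-0.26, 0.21, 1.09], [0.35, -0.28, -1.46], [-0.08, 0.06, 0.32]] + [[-0.04, -0.04, -0.0], [-0.01, -0.01, -0.00], [0.11, 0.10, 0.01]]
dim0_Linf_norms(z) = [1.72, 1.81, 1.83]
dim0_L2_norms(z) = [2.3, 2.52, 2.11]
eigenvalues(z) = [(1.65+0j), (-0.74+0.34j), (-0.74-0.34j)]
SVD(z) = [[-0.73, 0.59, -0.35], [-0.61, -0.79, -0.06], [-0.31, 0.17, 0.93]] @ diag([3.5110928406227253, 1.9317458001938312, 0.16088886835742147]) @ [[-0.64, 0.71, -0.29], [-0.23, 0.18, 0.96], [0.73, 0.68, 0.05]]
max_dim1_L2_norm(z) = 2.79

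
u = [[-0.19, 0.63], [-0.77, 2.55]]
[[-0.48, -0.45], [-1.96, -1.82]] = u @ [[-0.44, 0.90],[-0.90, -0.44]]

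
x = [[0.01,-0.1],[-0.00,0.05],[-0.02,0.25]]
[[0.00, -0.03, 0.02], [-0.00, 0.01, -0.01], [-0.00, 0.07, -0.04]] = x@[[0.07, 0.32, 0.32], [-0.01, 0.29, -0.14]]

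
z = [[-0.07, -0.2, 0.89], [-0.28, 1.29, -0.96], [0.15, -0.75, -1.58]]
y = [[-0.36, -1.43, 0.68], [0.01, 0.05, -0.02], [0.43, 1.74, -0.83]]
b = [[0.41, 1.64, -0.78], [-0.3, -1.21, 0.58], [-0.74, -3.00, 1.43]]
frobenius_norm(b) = 4.12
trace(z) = -0.36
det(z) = 0.33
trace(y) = -1.14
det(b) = 0.00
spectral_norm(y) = 2.56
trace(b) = 0.63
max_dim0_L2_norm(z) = 2.05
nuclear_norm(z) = 3.69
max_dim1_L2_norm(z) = 1.76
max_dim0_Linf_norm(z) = 1.58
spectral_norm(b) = 4.12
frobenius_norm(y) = 2.56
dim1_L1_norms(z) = [1.16, 2.53, 2.48]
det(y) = 0.00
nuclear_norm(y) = 2.57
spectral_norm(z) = 2.06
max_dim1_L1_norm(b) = 5.17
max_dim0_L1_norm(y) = 3.22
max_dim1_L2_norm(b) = 3.4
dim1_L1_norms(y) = [2.47, 0.08, 3.0]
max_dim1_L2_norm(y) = 1.98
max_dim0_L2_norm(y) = 2.25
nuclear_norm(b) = 4.12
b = z @ y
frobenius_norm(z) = 2.57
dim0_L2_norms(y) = [0.56, 2.25, 1.07]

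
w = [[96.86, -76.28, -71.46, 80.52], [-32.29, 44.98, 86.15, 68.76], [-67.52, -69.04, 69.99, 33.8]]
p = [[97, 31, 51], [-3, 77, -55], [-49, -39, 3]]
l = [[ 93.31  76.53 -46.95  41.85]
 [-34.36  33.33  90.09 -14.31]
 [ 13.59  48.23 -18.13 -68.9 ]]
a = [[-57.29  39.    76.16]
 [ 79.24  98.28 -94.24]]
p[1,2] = -55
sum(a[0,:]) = 57.87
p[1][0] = -3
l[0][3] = 41.85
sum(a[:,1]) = 137.28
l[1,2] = 90.09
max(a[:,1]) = 98.28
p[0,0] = 97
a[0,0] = -57.29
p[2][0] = -49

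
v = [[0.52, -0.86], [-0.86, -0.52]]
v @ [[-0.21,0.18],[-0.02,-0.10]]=[[-0.09, 0.18], [0.19, -0.1]]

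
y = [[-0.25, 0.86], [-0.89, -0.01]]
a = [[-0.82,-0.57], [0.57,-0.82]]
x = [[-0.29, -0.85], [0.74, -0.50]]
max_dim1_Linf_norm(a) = 0.82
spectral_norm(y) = 1.01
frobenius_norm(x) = 1.27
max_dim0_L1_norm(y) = 1.14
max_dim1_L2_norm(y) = 0.9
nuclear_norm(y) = 1.77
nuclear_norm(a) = 2.00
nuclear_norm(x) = 1.78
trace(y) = -0.26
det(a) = 1.00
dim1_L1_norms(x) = [1.14, 1.24]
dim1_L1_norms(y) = [1.11, 0.9]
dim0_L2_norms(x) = [0.79, 0.99]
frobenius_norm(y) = 1.26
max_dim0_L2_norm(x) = 0.99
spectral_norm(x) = 1.01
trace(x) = -0.79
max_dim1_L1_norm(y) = 1.11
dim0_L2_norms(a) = [1.0, 1.0]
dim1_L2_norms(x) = [0.9, 0.89]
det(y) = 0.77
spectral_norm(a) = 1.00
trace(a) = -1.64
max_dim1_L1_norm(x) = 1.24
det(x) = 0.77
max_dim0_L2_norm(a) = 1.0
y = x @ a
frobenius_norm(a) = 1.41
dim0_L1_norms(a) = [1.39, 1.39]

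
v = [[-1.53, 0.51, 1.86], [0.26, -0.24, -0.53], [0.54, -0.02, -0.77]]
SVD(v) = [[-0.91, -0.09, -0.40], [0.23, 0.7, -0.68], [0.34, -0.71, -0.62]] @ diag([2.6996681482504847, 0.20945825187842476, 0.1397108801841476]) @ [[0.61, -0.19, -0.77], [-0.29, -0.96, 0.02], [0.74, -0.21, 0.64]]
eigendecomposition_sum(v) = [[-1.51-0.00j,(0.39-0j),(1.98-0j)], [(0.33+0j),-0.09+0.00j,-0.43+0.00j], [0.54+0.00j,-0.14+0.00j,-0.70+0.00j]] + [[-0.01+0.03j, (0.06+0.07j), -0.06+0.06j], [(-0.03-0.01j), -0.08+0.05j, (-0.05-0.06j)], [0.00+0.03j, 0.06+0.04j, (-0.03+0.06j)]] + [[-0.01-0.03j,  0.06-0.07j,  -0.06-0.06j], [-0.03+0.01j,  -0.08-0.05j,  (-0.05+0.06j)], [-0.03j,  0.06-0.04j,  -0.03-0.06j]]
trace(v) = -2.54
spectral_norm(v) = 2.70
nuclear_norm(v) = 3.05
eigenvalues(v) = [(-2.3+0j), (-0.12+0.14j), (-0.12-0.14j)]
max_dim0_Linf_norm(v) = 1.86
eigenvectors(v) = [[(0.92+0j), (-0.06-0.6j), (-0.06+0.6j)], [-0.20+0.00j, (0.62+0j), 0.62-0.00j], [(-0.33+0j), -0.17-0.46j, (-0.17+0.46j)]]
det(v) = -0.08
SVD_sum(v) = [[-1.49, 0.48, 1.90], [0.37, -0.12, -0.47], [0.56, -0.18, -0.71]] + [[0.01, 0.02, -0.00],  [-0.04, -0.14, 0.0],  [0.04, 0.14, -0.0]] + [[-0.04, 0.01, -0.04], [-0.07, 0.02, -0.06], [-0.06, 0.02, -0.05]]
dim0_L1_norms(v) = [2.33, 0.77, 3.16]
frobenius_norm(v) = 2.71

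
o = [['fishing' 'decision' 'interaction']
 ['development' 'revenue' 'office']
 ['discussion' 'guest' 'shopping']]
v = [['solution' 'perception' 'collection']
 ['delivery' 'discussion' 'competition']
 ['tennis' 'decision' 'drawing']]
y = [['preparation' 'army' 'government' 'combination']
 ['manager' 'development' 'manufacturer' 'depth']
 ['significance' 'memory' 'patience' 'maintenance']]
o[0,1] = 'decision'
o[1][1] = 'revenue'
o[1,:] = ['development', 'revenue', 'office']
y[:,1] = ['army', 'development', 'memory']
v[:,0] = ['solution', 'delivery', 'tennis']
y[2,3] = 'maintenance'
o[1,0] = 'development'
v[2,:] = ['tennis', 'decision', 'drawing']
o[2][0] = 'discussion'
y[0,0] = 'preparation'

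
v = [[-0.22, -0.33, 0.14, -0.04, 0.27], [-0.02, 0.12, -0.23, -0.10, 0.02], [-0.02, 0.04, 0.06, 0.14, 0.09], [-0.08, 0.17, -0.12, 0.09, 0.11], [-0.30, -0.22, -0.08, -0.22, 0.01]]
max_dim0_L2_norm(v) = 0.45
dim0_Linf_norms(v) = [0.3, 0.33, 0.23, 0.22, 0.27]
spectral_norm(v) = 0.61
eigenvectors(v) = [[(0.36-0.45j),(0.36+0.45j),0.46+0.13j,(0.46-0.13j),0.13+0.00j],  [0.03-0.18j,(0.03+0.18j),(-0.24-0.46j),(-0.24+0.46j),(-0.55+0j)],  [(-0.14-0.09j),-0.14+0.09j,(-0.22+0.26j),-0.22-0.26j,(-0.57+0j)],  [(-0.08-0.2j),(-0.08+0.2j),(-0.56+0j),(-0.56-0j),0.57+0.00j],  [(0.75+0j),(0.75-0j),0.23-0.11j,0.23+0.11j,(-0.18+0j)]]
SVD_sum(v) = [[-0.26, -0.33, 0.08, -0.13, 0.15],  [0.04, 0.06, -0.01, 0.02, -0.03],  [0.01, 0.01, -0.0, 0.0, -0.01],  [0.05, 0.06, -0.01, 0.02, -0.03],  [-0.2, -0.26, 0.06, -0.10, 0.12]] + [[0.04, -0.03, 0.09, 0.07, 0.02], [-0.08, 0.05, -0.18, -0.13, -0.05], [0.04, -0.02, 0.09, 0.06, 0.02], [-0.03, 0.02, -0.06, -0.04, -0.02], [-0.07, 0.05, -0.17, -0.12, -0.04]] + [[-0.03, 0.04, -0.02, 0.04, 0.07], [-0.03, 0.03, -0.02, 0.03, 0.06], [-0.04, 0.05, -0.03, 0.05, 0.09], [-0.08, 0.09, -0.06, 0.1, 0.17], [0.02, -0.02, 0.01, -0.02, -0.03]] + [[0.03, -0.01, -0.01, -0.02, 0.03], [0.04, -0.01, -0.02, -0.02, 0.04], [-0.03, 0.01, 0.01, 0.01, -0.02], [-0.02, 0.01, 0.01, 0.01, -0.02], [-0.04, 0.01, 0.01, 0.02, -0.03]] + [[-0.00, 0.00, 0.0, -0.00, 0.0], [0.00, -0.0, -0.0, 0.00, -0.0], [0.0, -0.0, -0.0, 0.0, -0.00], [-0.0, 0.0, 0.00, -0.0, 0.00], [0.00, -0.0, -0.0, 0.0, -0.00]]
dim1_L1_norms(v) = [1.0, 0.49, 0.35, 0.57, 0.83]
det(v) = -0.00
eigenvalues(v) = [(-0.1+0.3j), (-0.1-0.3j), (0.14+0.23j), (0.14-0.23j), (-0.01+0j)]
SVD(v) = [[-0.77, 0.33, -0.32, -0.43, 0.09], [0.13, -0.64, -0.27, -0.6, -0.37], [0.03, 0.31, -0.43, 0.34, -0.77], [0.14, -0.2, -0.79, 0.28, 0.49], [-0.60, -0.59, 0.15, 0.5, -0.12]] @ diag([0.6115350230977786, 0.38754623304257474, 0.2998948764957594, 0.10888827561953762, 0.006264125119018605]) @ [[0.55,0.70,-0.17,0.27,-0.32], [0.33,-0.2,0.73,0.53,0.2], [0.34,-0.37,0.24,-0.42,-0.72], [-0.68,0.19,0.23,0.38,-0.56], [-0.12,0.54,0.57,-0.57,0.19]]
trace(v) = 0.06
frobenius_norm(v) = 0.79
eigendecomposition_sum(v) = [[(-0.13+0.06j), -0.08+0.02j, -0.01+0.04j, (-0.02+0.07j), (0.13+0.08j)], [-0.03+0.04j, -0.02+0.02j, 0.00+0.01j, 0.01+0.02j, (0.05+0j)], [0.02+0.04j, 0.01+0.02j, (0.01+0j), 0.02+0.00j, 0.02-0.04j], [(-0+0.06j), -0.01+0.03j, (0.01+0.01j), 0.02+0.02j, (0.05-0.03j)], [-0.17-0.08j, (-0.08-0.06j), -0.05+0.02j, (-0.08+0.04j), (0.02+0.2j)]] + [[-0.13-0.06j,-0.08-0.02j,-0.01-0.04j,-0.02-0.07j,0.13-0.08j], [-0.03-0.04j,(-0.02-0.02j),0.00-0.01j,0.01-0.02j,0.05-0.00j], [0.02-0.04j,0.01-0.02j,0.01-0.00j,(0.02-0j),(0.02+0.04j)], [-0.00-0.06j,(-0.01-0.03j),(0.01-0.01j),(0.02-0.02j),0.05+0.03j], [(-0.17+0.08j),-0.08+0.06j,(-0.05-0.02j),-0.08-0.04j,0.02-0.20j]] + [[(0.02+0.04j), (-0.09+0.02j), (0.08-0.07j), -0.00-0.08j, 0.01-0.04j], [(0.02-0.05j), (0.08+0.05j), -0.12-0.01j, -0.06+0.06j, (-0.04+0.02j)], [(-0.03+0j), 0.01-0.06j, (0.02+0.07j), 0.05+0.02j, 0.02+0.02j], [-0.04-0.04j, (0.09-0.05j), (-0.07+0.11j), 0.03+0.08j, 0.05j], [0.02+0.01j, -0.03+0.04j, 0.01-0.06j, -0.03-0.03j, -0.01-0.02j]] + [[(0.02-0.04j), -0.09-0.02j, 0.08+0.07j, (-0+0.08j), (0.01+0.04j)], [(0.02+0.05j), 0.08-0.05j, -0.12+0.01j, (-0.06-0.06j), (-0.04-0.02j)], [-0.03-0.00j, (0.01+0.06j), 0.02-0.07j, 0.05-0.02j, 0.02-0.02j], [-0.04+0.04j, (0.09+0.05j), -0.07-0.11j, (0.03-0.08j), -0.05j], [0.02-0.01j, -0.03-0.04j, (0.01+0.06j), (-0.03+0.03j), (-0.01+0.02j)]] + [[(-0+0j),-0j,0.00+0.00j,(-0-0j),0.00-0.00j],[-0j,(-0+0j),(-0-0j),0.00+0.00j,-0.00+0.00j],[0.00-0.00j,-0.00+0.00j,(-0-0j),0j,-0.00+0.00j],[(-0+0j),0.00-0.00j,0.00+0.00j,-0.00-0.00j,-0j],[0.00-0.00j,-0.00+0.00j,-0.00-0.00j,0.00+0.00j,(-0+0j)]]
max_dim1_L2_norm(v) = 0.5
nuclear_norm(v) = 1.41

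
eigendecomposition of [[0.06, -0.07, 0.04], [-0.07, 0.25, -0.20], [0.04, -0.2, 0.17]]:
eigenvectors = [[0.21, -0.93, 0.30], [-0.76, 0.04, 0.65], [0.61, 0.36, 0.7]]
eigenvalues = [0.43, 0.05, 0.0]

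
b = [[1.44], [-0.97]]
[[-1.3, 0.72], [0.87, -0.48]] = b @ [[-0.9, 0.5]]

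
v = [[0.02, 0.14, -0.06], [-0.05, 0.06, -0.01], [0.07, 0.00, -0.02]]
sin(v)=[[0.02, 0.14, -0.06], [-0.05, 0.06, -0.01], [0.07, -0.0, -0.02]]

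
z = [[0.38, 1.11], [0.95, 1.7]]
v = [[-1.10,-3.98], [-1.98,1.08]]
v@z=[[-4.2, -7.99], [0.27, -0.36]]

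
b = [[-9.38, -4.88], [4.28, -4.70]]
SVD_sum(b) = [[-9.84, -3.62],[2.25, 0.83]] + [[0.46,-1.26], [2.03,-5.53]]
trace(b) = -14.08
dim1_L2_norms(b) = [10.57, 6.36]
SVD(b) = [[-0.97, 0.22], [0.22, 0.97]] @ diag([10.7578427642605, 6.039537983939501]) @ [[0.94,0.34], [0.34,-0.94]]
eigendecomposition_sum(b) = [[(-4.69-0.14j),(-2.44-4.38j)], [(2.14+3.84j),(-2.35+4.06j)]] + [[-4.69+0.14j, (-2.44+4.38j)], [(2.14-3.84j), -2.35-4.06j]]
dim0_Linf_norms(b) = [9.38, 4.88]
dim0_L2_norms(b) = [10.31, 6.78]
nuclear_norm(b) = 16.80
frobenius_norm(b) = 12.34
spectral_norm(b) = 10.76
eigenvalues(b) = [(-7.04+3.93j), (-7.04-3.93j)]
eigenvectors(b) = [[(0.73+0j), (0.73-0j)],[-0.35-0.59j, -0.35+0.59j]]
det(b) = 64.97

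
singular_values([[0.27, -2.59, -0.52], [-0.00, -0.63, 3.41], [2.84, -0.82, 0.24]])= [3.56, 3.21, 2.21]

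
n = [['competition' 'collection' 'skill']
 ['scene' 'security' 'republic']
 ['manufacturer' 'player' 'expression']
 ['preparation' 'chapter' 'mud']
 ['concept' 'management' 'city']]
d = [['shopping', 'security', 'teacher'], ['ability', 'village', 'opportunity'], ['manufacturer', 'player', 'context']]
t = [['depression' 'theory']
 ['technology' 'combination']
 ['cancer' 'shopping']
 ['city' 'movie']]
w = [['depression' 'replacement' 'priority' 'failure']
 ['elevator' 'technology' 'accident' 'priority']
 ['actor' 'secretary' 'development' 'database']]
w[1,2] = 'accident'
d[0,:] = ['shopping', 'security', 'teacher']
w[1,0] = 'elevator'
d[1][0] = 'ability'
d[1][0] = 'ability'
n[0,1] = 'collection'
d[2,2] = 'context'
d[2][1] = 'player'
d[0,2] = 'teacher'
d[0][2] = 'teacher'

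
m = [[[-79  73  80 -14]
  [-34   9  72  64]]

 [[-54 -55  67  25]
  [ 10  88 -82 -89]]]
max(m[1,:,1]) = 88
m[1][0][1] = -55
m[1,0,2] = 67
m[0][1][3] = 64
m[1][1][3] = -89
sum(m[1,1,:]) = -73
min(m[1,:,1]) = -55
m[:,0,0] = [-79, -54]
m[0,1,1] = 9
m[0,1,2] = 72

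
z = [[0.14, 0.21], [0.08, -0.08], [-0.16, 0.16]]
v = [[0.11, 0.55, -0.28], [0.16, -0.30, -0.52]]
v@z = [[0.1, -0.07], [0.08, -0.03]]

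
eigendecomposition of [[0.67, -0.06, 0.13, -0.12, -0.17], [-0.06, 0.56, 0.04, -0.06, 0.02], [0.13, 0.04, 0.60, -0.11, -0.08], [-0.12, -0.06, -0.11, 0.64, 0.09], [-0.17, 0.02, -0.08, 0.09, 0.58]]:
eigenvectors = [[0.61,-0.38,0.69,-0.04,0.03], [0.0,0.72,0.41,-0.10,-0.55], [0.44,0.25,-0.31,-0.77,0.24], [-0.48,-0.47,0.15,-0.61,-0.40], [-0.45,0.23,0.48,-0.16,0.69]]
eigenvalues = [0.98, 0.65, 0.43, 0.51, 0.48]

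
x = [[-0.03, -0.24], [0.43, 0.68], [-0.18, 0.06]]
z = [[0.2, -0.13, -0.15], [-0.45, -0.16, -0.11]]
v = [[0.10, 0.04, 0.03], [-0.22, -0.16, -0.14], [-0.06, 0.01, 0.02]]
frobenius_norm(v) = 0.33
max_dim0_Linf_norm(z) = 0.45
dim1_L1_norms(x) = [0.27, 1.11, 0.24]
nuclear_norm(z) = 0.76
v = x @ z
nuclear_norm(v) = 0.39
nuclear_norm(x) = 1.05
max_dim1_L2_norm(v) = 0.31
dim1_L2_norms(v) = [0.11, 0.31, 0.06]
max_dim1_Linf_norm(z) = 0.45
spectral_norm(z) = 0.51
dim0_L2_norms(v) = [0.25, 0.17, 0.14]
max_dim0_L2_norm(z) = 0.49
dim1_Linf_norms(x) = [0.24, 0.68, 0.18]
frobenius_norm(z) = 0.57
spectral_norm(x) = 0.84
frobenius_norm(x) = 0.86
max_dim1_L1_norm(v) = 0.52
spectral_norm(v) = 0.33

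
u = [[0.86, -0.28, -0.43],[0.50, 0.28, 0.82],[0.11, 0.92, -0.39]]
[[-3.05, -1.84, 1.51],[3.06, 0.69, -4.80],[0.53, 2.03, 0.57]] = u@[[-1.02, -1.01, -1.05], [2.22, 2.57, -1.28], [3.6, 0.58, -4.78]]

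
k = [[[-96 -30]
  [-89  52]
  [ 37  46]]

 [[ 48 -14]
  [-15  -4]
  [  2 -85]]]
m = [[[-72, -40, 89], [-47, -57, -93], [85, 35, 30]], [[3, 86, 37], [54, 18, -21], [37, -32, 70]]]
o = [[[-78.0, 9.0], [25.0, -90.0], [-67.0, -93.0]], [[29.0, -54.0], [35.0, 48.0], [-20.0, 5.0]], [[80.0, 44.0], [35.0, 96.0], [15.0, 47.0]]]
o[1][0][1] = -54.0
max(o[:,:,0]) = 80.0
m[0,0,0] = -72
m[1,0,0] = 3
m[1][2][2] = 70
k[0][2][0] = 37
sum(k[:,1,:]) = -56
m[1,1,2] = -21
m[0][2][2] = 30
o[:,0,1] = [9.0, -54.0, 44.0]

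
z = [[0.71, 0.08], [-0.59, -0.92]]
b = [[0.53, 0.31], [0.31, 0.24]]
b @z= [[0.19, -0.24], [0.08, -0.20]]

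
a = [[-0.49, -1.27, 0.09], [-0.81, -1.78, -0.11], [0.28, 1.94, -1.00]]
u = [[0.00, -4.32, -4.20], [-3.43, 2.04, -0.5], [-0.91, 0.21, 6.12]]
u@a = [[2.32, -0.46, 4.68], [-0.11, -0.25, -0.03], [1.99, 12.65, -6.22]]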